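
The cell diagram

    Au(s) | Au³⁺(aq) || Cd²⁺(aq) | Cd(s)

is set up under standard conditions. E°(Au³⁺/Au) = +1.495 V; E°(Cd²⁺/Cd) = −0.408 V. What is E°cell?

−1.903 V

By convention the left-hand electrode in cell notation is the anode (oxidation) and the right-hand electrode is the cathode (reduction).
E°cell = E°(right) − E°(left) = −0.408 − (+1.495) = −1.903 V.
The negative sign shows that, as written, the cell would require an external voltage to drive the reaction.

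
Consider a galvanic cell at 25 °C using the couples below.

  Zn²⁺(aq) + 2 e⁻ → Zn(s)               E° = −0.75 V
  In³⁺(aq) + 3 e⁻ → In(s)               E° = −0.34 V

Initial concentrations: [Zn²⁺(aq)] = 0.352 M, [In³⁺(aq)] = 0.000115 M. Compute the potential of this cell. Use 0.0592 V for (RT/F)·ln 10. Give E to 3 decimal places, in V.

The In³⁺/In couple has the more positive E°, so it is the cathode; Zn²⁺/Zn is the anode.
E°cell = E°cat − E°an = −0.34 − (−0.75) = +0.41 V; n = 6.
The balanced reaction is 2 In³⁺(aq) + 3 Zn(s) → 2 In(s) + 3 Zn²⁺(aq), so Q = [Zn²⁺(aq)]^3 / [In³⁺(aq)]^2 = 3.3×10^6 and log Q = 6.518.
By the Nernst equation, E = +0.41 − (0.0592/6)·(6.518) = +0.346 V.

+0.346 V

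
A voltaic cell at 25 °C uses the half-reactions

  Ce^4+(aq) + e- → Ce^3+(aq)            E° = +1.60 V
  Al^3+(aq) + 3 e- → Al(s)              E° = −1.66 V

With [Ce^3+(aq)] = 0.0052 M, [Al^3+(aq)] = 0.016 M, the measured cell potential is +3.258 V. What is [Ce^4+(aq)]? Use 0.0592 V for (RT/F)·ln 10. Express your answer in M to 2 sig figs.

The Ce⁴⁺/Ce³⁺ couple has the larger reduction potential, so it is the cathode: E°cell = +1.60 − (−1.66) = +3.26 V and n = 3.
Since E = E° − (0.0592/n)·log Q, log Q = n(E° − E)/0.0592 = 0.101.
For 3 Ce^4+(aq) + Al(s) → 3 Ce^3+(aq) + Al^3+(aq), the reaction quotient is Q = ([Ce^3+(aq)]^3·[Al^3+(aq)]) / [Ce^4+(aq)]^3.
Isolating [Ce^4+(aq)] in Q = 10^{0.101} yields log [Ce^4+(aq)] = −2.916, i.e. 0.0012 M.

0.0012 M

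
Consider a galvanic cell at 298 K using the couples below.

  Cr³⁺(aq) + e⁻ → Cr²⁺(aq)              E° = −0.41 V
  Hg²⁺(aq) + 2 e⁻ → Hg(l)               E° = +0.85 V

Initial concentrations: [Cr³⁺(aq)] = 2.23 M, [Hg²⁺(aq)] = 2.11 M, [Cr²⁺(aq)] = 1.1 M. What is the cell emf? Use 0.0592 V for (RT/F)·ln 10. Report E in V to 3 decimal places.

Hg²⁺/Hg is reduced (cathode, E° = +0.85 V) and Cr³⁺/Cr²⁺ is oxidized (anode).
E°cell = E°cat − E°an = +0.85 − (−0.41) = +1.26 V; n = 2.
Balancing gives Hg²⁺(aq) + 2 Cr²⁺(aq) → Hg(l) + 2 Cr³⁺(aq); hence Q = [Cr³⁺(aq)]^2 / ([Hg²⁺(aq)]·[Cr²⁺(aq)]^2) = 1.95 (log Q = 0.290).
Applying E = E° − (RT ln10/nF)·log Q gives +1.26 − (0.0592/2)(0.290) = +1.251 V.

+1.251 V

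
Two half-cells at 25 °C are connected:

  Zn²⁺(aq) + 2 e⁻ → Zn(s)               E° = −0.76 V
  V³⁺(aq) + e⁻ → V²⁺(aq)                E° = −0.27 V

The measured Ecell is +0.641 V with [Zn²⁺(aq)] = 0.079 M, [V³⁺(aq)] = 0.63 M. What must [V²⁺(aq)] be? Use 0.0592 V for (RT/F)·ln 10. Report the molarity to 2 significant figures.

0.0063 M

V³⁺/V²⁺ is the cathode (higher E°); E°cell = −0.27 − (−0.76) = +0.49 V with n = 2.
Since E = E° − (0.0592/n)·log Q, log Q = n(E° − E)/0.0592 = −5.101.
The balanced reaction is 2 V³⁺(aq) + Zn(s) → 2 V²⁺(aq) + Zn²⁺(aq), so Q = ([V²⁺(aq)]^2·[Zn²⁺(aq)]) / [V³⁺(aq)]^2.
Solving for the unknown gives log [V²⁺(aq)] = −2.200, so [V²⁺(aq)] ≈ 0.0063 M.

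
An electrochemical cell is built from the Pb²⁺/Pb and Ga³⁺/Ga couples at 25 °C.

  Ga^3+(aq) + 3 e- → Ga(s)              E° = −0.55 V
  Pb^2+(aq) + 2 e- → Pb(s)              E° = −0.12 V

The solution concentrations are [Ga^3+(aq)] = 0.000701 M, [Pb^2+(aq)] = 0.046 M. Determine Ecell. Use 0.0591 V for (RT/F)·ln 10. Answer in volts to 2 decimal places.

Since E°(Pb²⁺/Pb) > E°(Ga³⁺/Ga), Pb²⁺/Pb serves as the cathode.
The standard potential is −0.12 − (−0.55) = +0.43 V and the balanced reaction transfers n = 6 electrons.
Balancing gives 3 Pb^2+(aq) + 2 Ga(s) → 3 Pb(s) + 2 Ga^3+(aq); hence Q = [Ga^3+(aq)]^2 / [Pb^2+(aq)]^3 = 0.00505 (log Q = −2.297).
By the Nernst equation, E = +0.43 − (0.0591/6)·(−2.297) = +0.45 V.

+0.45 V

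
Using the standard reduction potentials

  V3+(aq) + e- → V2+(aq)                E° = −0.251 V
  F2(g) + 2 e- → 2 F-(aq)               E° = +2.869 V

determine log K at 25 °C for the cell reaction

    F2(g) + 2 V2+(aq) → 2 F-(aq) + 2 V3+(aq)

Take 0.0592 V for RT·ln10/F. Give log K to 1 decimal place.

The F₂/F⁻ couple is reduced (cathode); E°cell = +2.869 − (−0.251) = +3.120 V with n = 2.
At equilibrium E = 0, so log K = nE°cell / 0.0592 = (2)(+3.120) / 0.0592 = 105.4.

log K = 105.4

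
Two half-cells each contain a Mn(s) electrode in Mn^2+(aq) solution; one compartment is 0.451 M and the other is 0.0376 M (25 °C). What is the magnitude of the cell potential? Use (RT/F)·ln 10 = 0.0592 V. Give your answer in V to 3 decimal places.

0.032 V

For a concentration cell E°cell = 0, since both electrodes use the same couple.
The compartment with the higher Mn^2+(aq) concentration (0.451 M) acts as the cathode; ions are reduced there and produced at the dilute (0.0376 M) anode.
With n = 2, Ecell = −(0.0592/2)·log([dilute]/[conc]) = −(0.0592/2)·log(0.0376/0.451) = +0.032 V.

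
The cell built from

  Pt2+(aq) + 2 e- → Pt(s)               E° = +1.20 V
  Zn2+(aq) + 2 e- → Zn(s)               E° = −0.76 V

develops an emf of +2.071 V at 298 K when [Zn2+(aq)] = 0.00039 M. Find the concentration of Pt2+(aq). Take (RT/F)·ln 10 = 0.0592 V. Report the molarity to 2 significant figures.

With Pt²⁺/Pt at the cathode and Zn²⁺/Zn at the anode, E°cell = +1.20 − (−0.76) = +1.96 V (n = 2).
Since E = E° − (0.0592/n)·log Q, log Q = n(E° − E)/0.0592 = −3.750.
The balanced reaction is Pt2+(aq) + Zn(s) → Pt(s) + Zn2+(aq), so Q = [Zn2+(aq)] / [Pt2+(aq)].
Isolating [Pt2+(aq)] in Q = 10^{−3.750} yields log [Pt2+(aq)] = 0.341, i.e. 2.2 M.

2.2 M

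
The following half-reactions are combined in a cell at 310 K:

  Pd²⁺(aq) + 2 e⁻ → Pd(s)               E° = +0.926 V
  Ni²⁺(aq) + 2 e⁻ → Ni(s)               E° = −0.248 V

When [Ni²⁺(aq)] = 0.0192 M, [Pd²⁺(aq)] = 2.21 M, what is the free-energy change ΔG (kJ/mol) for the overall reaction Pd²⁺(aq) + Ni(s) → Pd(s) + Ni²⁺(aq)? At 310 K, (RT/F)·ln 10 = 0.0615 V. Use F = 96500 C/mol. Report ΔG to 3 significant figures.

−239 kJ/mol

The standard cell potential is +0.926 − (−0.248) = +1.174 V, with n = 2 electrons in the balanced equation.
Here Q = [Ni²⁺(aq)] / [Pd²⁺(aq)] = 0.00869 (log Q = −2.061), giving E = +1.174 − (0.0615/2)·(−2.061) = +1.2374 V.
Then ΔG = −nFE = −2 × 96500 × +1.2374 J/mol = −239 kJ/mol.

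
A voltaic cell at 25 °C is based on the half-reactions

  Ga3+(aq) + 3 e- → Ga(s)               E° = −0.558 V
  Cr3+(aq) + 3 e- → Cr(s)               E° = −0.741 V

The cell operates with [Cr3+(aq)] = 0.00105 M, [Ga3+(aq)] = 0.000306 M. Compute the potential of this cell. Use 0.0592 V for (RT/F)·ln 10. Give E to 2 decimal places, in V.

+0.17 V

The Ga³⁺/Ga couple has the more positive E°, so it is the cathode; Cr³⁺/Cr is the anode.
The standard potential is −0.558 − (−0.741) = +0.183 V and the balanced reaction transfers n = 3 electrons.
Balancing gives Ga3+(aq) + Cr(s) → Ga(s) + Cr3+(aq); hence Q = [Cr3+(aq)] / [Ga3+(aq)] = 3.43 (log Q = 0.535).
Applying E = E° − (RT ln10/nF)·log Q gives +0.183 − (0.0592/3)(0.535) = +0.17 V.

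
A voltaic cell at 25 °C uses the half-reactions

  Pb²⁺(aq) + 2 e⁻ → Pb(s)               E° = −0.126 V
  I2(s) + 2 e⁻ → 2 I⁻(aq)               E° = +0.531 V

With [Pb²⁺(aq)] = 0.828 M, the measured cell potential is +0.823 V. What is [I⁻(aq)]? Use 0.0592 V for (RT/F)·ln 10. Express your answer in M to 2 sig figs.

I₂/I⁻ is the cathode (higher E°); E°cell = +0.531 − (−0.126) = +0.657 V with n = 2.
Rearranging E = E° − (0.0592/n)·log Q gives log Q = 2(+0.657 − (+0.823))/0.0592 = −5.608.
The balanced reaction is I2(s) + Pb(s) → 2 I⁻(aq) + Pb²⁺(aq), so Q = [I⁻(aq)]^2·[Pb²⁺(aq)].
Isolating [I⁻(aq)] in Q = 10^{−5.608} yields log [I⁻(aq)] = −2.763, i.e. 0.0017 M.

0.0017 M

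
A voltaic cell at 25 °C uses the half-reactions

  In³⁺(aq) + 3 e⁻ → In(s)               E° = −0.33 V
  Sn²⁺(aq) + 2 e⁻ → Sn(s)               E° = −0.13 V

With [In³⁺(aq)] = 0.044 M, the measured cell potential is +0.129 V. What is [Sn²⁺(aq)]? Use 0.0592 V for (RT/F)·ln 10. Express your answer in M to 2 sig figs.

Sn²⁺/Sn is the cathode (higher E°); E°cell = −0.13 − (−0.33) = +0.20 V with n = 6.
Rearranging E = E° − (0.0592/n)·log Q gives log Q = 6(+0.20 − (+0.129))/0.0592 = 7.196.
Balancing electrons gives 3 Sn²⁺(aq) + 2 In(s) → 3 Sn(s) + 2 In³⁺(aq); thus Q = [In³⁺(aq)]^2 / [Sn²⁺(aq)]^3.
Substituting the known concentrations and solving, log [Sn²⁺(aq)] = −3.303 and [Sn²⁺(aq)] = 0.00050 M.

0.00050 M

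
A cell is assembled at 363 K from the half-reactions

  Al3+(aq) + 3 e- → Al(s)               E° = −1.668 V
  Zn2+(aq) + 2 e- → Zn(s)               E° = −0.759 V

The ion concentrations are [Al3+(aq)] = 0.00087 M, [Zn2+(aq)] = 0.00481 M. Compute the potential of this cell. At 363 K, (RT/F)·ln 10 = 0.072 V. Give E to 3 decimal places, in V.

Zn²⁺/Zn is reduced (cathode, E° = −0.759 V) and Al³⁺/Al is oxidized (anode).
E°cell = −0.759 − (−1.668) = +0.909 V, with n = 6 electrons transferred.
The balanced reaction is 3 Zn2+(aq) + 2 Al(s) → 3 Zn(s) + 2 Al3+(aq), so Q = [Al3+(aq)]^2 / [Zn2+(aq)]^3 = 6.8 and log Q = 0.833.
Applying E = E° − (RT ln10/nF)·log Q gives +0.909 − (0.072/6)(0.833) = +0.899 V.

+0.899 V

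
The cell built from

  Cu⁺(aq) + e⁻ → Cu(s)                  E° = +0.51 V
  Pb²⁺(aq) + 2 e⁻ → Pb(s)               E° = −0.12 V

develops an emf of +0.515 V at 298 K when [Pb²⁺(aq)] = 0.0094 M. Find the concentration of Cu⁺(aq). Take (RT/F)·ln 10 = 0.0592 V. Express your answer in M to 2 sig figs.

0.0011 M

With Cu⁺/Cu at the cathode and Pb²⁺/Pb at the anode, E°cell = +0.51 − (−0.12) = +0.63 V (n = 2).
Since E = E° − (0.0592/n)·log Q, log Q = n(E° − E)/0.0592 = 3.885.
The balanced reaction is 2 Cu⁺(aq) + Pb(s) → 2 Cu(s) + Pb²⁺(aq), so Q = [Pb²⁺(aq)] / [Cu⁺(aq)]^2.
Substituting the known concentrations and solving, log [Cu⁺(aq)] = −2.956 and [Cu⁺(aq)] = 0.0011 M.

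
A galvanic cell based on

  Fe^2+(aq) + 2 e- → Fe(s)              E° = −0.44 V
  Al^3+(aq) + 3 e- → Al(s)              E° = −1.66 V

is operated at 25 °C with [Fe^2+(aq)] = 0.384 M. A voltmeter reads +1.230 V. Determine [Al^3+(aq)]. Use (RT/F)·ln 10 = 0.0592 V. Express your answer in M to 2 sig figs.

0.074 M

Fe²⁺/Fe is the cathode (higher E°); E°cell = −0.44 − (−1.66) = +1.22 V with n = 6.
From the Nernst equation, log Q = n(E° − E)/0.0592 = 6·(+1.22 − (+1.230))/0.0592 = −1.014.
The balanced reaction is 3 Fe^2+(aq) + 2 Al(s) → 3 Fe(s) + 2 Al^3+(aq), so Q = [Al^3+(aq)]^2 / [Fe^2+(aq)]^3.
Substituting the known concentrations and solving, log [Al^3+(aq)] = −1.131 and [Al^3+(aq)] = 0.074 M.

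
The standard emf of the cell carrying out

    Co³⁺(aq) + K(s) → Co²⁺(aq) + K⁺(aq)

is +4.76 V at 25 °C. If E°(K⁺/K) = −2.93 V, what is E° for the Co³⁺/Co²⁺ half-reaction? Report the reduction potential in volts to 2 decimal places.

+1.83 V

In the reaction as written the Co³⁺/Co²⁺ couple is reduced (cathode) and K⁺/K is oxidized (anode), so E°cell = E°(Co³⁺/Co²⁺) − E°(K⁺/K).
E°(Co³⁺/Co²⁺) = E°cell + E°(anode) = +4.76 + (−2.93) = +1.83 V.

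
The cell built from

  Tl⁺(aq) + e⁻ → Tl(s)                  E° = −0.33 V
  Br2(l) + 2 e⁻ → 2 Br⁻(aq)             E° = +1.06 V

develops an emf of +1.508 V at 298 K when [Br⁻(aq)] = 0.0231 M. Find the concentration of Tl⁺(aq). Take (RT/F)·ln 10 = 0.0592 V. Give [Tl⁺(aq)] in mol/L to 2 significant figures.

With Br₂/Br⁻ at the cathode and Tl⁺/Tl at the anode, E°cell = +1.06 − (−0.33) = +1.39 V (n = 2).
Rearranging E = E° − (0.0592/n)·log Q gives log Q = 2(+1.39 − (+1.508))/0.0592 = −3.986.
The balanced reaction is Br2(l) + 2 Tl(s) → 2 Br⁻(aq) + 2 Tl⁺(aq), so Q = [Br⁻(aq)]^2·[Tl⁺(aq)]^2.
Isolating [Tl⁺(aq)] in Q = 10^{−3.986} yields log [Tl⁺(aq)] = −0.357, i.e. 0.44 M.

0.44 M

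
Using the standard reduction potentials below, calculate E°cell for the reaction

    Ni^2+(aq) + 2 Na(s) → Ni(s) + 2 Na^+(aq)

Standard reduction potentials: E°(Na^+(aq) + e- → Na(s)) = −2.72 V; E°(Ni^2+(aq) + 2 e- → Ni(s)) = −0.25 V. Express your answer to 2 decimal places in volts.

+2.47 V

Ni^2+(aq) gains electrons, so the Ni²⁺/Ni couple is the cathode; the Na⁺/Na couple is the anode.
E°cell = E°(cathode) − E°(anode) = −0.25 − (−2.72) = +2.47 V.
The positive value indicates the reaction is spontaneous as written.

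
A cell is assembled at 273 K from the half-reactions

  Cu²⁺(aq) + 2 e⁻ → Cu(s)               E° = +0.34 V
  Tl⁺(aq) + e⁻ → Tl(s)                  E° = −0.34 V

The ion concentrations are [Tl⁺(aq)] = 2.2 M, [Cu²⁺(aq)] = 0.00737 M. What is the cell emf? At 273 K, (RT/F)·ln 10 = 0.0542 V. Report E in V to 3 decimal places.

+0.604 V

Since E°(Cu²⁺/Cu) > E°(Tl⁺/Tl), Cu²⁺/Cu serves as the cathode.
E°cell = +0.34 − (−0.34) = +0.68 V, with n = 2 electrons transferred.
The balanced reaction is Cu²⁺(aq) + 2 Tl(s) → Cu(s) + 2 Tl⁺(aq), so Q = [Tl⁺(aq)]^2 / [Cu²⁺(aq)] = 657 and log Q = 2.817.
Applying E = E° − (RT ln10/nF)·log Q gives +0.68 − (0.0542/2)(2.817) = +0.604 V.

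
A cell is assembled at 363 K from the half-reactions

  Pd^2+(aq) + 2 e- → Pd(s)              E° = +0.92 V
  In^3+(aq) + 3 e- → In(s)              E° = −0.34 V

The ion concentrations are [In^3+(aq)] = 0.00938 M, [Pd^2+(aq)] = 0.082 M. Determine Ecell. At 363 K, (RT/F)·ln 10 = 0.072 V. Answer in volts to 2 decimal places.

Since E°(Pd²⁺/Pd) > E°(In³⁺/In), Pd²⁺/Pd serves as the cathode.
The standard potential is +0.92 − (−0.34) = +1.26 V and the balanced reaction transfers n = 6 electrons.
The balanced reaction is 3 Pd^2+(aq) + 2 In(s) → 3 Pd(s) + 2 In^3+(aq), so Q = [In^3+(aq)]^2 / [Pd^2+(aq)]^3 = 0.16 and log Q = −0.797.
By the Nernst equation, E = +1.26 − (0.072/6)·(−0.797) = +1.27 V.

+1.27 V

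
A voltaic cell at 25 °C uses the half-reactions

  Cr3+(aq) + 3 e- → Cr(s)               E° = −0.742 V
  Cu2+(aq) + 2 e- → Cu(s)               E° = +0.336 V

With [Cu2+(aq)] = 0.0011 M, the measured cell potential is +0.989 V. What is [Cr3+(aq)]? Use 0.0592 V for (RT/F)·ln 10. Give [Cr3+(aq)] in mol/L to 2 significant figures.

1.2 M

With Cu²⁺/Cu at the cathode and Cr³⁺/Cr at the anode, E°cell = +0.336 − (−0.742) = +1.078 V (n = 6).
Since E = E° − (0.0592/n)·log Q, log Q = n(E° − E)/0.0592 = 9.020.
For 3 Cu2+(aq) + 2 Cr(s) → 3 Cu(s) + 2 Cr3+(aq), the reaction quotient is Q = [Cr3+(aq)]^2 / [Cu2+(aq)]^3.
Substituting the known concentrations and solving, log [Cr3+(aq)] = 0.072 and [Cr3+(aq)] = 1.2 M.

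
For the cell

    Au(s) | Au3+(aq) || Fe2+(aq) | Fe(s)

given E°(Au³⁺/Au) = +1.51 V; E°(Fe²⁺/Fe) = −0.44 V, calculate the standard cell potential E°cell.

By convention the left-hand electrode in cell notation is the anode (oxidation) and the right-hand electrode is the cathode (reduction).
E°cell = E°(right) − E°(left) = −0.44 − (+1.51) = −1.95 V.
The negative sign shows that, as written, the cell would require an external voltage to drive the reaction.

−1.95 V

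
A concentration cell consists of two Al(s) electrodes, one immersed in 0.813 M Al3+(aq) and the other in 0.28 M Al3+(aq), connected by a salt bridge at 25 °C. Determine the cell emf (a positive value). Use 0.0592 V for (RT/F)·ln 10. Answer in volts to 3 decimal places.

For a concentration cell E°cell = 0, since both electrodes use the same couple.
The compartment with the higher Al3+(aq) concentration (0.813 M) acts as the cathode; ions are reduced there and produced at the dilute (0.28 M) anode.
With n = 3, Ecell = −(0.0592/3)·log([dilute]/[conc]) = −(0.0592/3)·log(0.28/0.813) = +0.009 V.

0.009 V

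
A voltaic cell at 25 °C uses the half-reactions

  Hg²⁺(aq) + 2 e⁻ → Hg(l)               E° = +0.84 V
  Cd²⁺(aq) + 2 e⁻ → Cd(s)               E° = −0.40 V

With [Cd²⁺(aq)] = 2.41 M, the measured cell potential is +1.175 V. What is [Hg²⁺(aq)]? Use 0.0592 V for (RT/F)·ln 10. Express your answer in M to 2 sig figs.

Hg²⁺/Hg is the cathode (higher E°); E°cell = +0.84 − (−0.40) = +1.24 V with n = 2.
Rearranging E = E° − (0.0592/n)·log Q gives log Q = 2(+1.24 − (+1.175))/0.0592 = 2.196.
Balancing electrons gives Hg²⁺(aq) + Cd(s) → Hg(l) + Cd²⁺(aq); thus Q = [Cd²⁺(aq)] / [Hg²⁺(aq)].
Isolating [Hg²⁺(aq)] in Q = 10^{2.196} yields log [Hg²⁺(aq)] = −1.814, i.e. 0.015 M.

0.015 M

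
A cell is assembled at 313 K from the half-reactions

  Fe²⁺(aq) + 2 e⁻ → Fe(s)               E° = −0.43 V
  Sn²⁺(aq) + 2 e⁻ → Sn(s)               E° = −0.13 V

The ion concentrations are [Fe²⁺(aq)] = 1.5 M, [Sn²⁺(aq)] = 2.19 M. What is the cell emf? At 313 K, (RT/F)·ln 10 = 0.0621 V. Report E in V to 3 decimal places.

+0.305 V

Sn²⁺/Sn is reduced (cathode, E° = −0.13 V) and Fe²⁺/Fe is oxidized (anode).
The standard potential is −0.13 − (−0.43) = +0.30 V and the balanced reaction transfers n = 2 electrons.
Balancing gives Sn²⁺(aq) + Fe(s) → Sn(s) + Fe²⁺(aq); hence Q = [Fe²⁺(aq)] / [Sn²⁺(aq)] = 0.685 (log Q = −0.164).
Applying E = E° − (RT ln10/nF)·log Q gives +0.30 − (0.0621/2)(−0.164) = +0.305 V.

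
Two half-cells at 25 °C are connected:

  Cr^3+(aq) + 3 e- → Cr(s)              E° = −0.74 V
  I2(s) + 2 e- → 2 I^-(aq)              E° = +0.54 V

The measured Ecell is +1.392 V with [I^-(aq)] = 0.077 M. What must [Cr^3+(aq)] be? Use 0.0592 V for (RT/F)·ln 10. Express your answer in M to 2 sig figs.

I₂/I⁻ is the cathode (higher E°); E°cell = +0.54 − (−0.74) = +1.28 V with n = 6.
Rearranging E = E° − (0.0592/n)·log Q gives log Q = 6(+1.28 − (+1.392))/0.0592 = −11.351.
For 3 I2(s) + 2 Cr(s) → 6 I^-(aq) + 2 Cr^3+(aq), the reaction quotient is Q = [I^-(aq)]^6·[Cr^3+(aq)]^2.
Solving for the unknown gives log [Cr^3+(aq)] = −2.335, so [Cr^3+(aq)] ≈ 0.0046 M.

0.0046 M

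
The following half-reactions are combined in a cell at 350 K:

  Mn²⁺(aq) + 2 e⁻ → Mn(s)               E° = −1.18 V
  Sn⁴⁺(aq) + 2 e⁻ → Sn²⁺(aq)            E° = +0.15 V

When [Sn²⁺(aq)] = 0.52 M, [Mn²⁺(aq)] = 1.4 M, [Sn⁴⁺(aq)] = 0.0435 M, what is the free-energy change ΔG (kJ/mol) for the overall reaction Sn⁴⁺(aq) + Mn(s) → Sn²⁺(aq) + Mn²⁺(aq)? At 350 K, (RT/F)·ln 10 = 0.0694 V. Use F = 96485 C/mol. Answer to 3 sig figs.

With Sn⁴⁺/Sn²⁺ reduced at the cathode, E°cell = +0.15 − (−1.18) = +1.33 V and n = 2.
Q = ([Sn²⁺(aq)]·[Mn²⁺(aq)]) / [Sn⁴⁺(aq)] = 16.7, so log Q = 1.224 and E = +1.33 − (0.0694/2)(1.224) = +1.2875 V.
Finally ΔG = −nFE = −(2)(96485 C/mol)(+1.2875 V) = −248 kJ/mol.

−248 kJ/mol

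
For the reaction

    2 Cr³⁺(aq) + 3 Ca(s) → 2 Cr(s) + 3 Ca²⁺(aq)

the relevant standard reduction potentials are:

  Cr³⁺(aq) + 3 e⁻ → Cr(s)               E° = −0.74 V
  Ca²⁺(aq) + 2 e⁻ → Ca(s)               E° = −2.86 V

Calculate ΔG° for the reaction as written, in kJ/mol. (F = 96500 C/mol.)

−1227 kJ/mol

In the reaction as written Cr³⁺(aq) is reduced, so the Cr³⁺/Cr couple is the cathode and Ca²⁺/Ca is the anode.
E°cell = −0.74 − (−2.86) = +2.12 V; balancing electrons gives n = 6.
ΔG° = −nFE°cell = −(6)(96500)(+2.12) J/mol = −1227 kJ/mol.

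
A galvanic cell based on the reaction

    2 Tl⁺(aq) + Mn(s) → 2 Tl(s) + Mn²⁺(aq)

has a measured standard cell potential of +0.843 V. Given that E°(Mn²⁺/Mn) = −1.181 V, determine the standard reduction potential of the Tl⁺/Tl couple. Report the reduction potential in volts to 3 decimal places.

In the reaction as written the Tl⁺/Tl couple is reduced (cathode) and Mn²⁺/Mn is oxidized (anode), so E°cell = E°(Tl⁺/Tl) − E°(Mn²⁺/Mn).
E°(Tl⁺/Tl) = E°cell + E°(anode) = +0.843 + (−1.181) = −0.338 V.

−0.338 V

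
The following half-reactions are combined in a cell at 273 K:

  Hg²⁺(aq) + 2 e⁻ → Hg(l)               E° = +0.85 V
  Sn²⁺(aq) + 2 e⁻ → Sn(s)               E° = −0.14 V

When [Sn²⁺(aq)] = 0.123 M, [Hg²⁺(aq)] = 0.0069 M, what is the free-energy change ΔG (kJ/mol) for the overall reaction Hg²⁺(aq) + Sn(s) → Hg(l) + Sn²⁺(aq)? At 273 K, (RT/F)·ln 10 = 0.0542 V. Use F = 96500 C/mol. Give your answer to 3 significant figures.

The standard cell potential is +0.85 − (−0.14) = +0.99 V, with n = 2 electrons in the balanced equation.
Here Q = [Sn²⁺(aq)] / [Hg²⁺(aq)] = 17.8 (log Q = 1.251), giving E = +0.99 − (0.0542/2)·(1.251) = +0.9561 V.
Then ΔG = −nFE = −2 × 96500 × +0.9561 J/mol = −185 kJ/mol.

−185 kJ/mol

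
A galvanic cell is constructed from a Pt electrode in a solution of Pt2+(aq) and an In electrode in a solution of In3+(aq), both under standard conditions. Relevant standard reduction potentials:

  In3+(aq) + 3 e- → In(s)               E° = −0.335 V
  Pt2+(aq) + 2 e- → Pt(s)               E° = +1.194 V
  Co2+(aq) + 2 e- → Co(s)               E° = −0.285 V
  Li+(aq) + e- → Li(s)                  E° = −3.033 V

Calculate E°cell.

+1.529 V

The Pt²⁺/Pt couple has the higher E°, so Pt ion is reduced (cathode) and In is oxidized (anode).
E°cell = E°(cathode) − E°(anode) = +1.194 − (−0.335) = +1.529 V.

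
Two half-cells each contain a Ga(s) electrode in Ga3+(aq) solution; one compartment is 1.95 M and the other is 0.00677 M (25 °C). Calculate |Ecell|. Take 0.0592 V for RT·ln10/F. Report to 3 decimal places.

0.049 V

For a concentration cell E°cell = 0, since both electrodes use the same couple.
The compartment with the higher Ga3+(aq) concentration (1.95 M) acts as the cathode; ions are reduced there and produced at the dilute (0.00677 M) anode.
With n = 3, Ecell = −(0.0592/3)·log([dilute]/[conc]) = −(0.0592/3)·log(0.00677/1.95) = +0.049 V.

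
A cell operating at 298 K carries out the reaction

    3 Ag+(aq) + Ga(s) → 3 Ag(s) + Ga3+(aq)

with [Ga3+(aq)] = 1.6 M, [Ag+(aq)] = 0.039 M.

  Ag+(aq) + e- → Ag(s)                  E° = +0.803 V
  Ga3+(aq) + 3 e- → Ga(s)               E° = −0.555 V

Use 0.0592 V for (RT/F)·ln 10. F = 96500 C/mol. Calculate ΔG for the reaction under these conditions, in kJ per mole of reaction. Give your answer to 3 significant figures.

−368 kJ/mol

The standard cell potential is +0.803 − (−0.555) = +1.358 V, with n = 3 electrons in the balanced equation.
The reaction quotient is [Ga3+(aq)] / [Ag+(aq)]^3 = 2.7×10^4; by Nernst, E = +1.358 − (0.0592/3)(4.431) = +1.2706 V.
ΔG = −nFE = −(3)(96500)(+1.2706) J/mol = −368 kJ/mol.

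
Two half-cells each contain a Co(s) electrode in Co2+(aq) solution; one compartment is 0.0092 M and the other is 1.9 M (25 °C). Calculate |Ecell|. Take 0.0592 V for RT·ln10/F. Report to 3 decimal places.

For a concentration cell E°cell = 0, since both electrodes use the same couple.
The compartment with the higher Co2+(aq) concentration (1.9 M) acts as the cathode; ions are reduced there and produced at the dilute (0.0092 M) anode.
With n = 2, Ecell = −(0.0592/2)·log([dilute]/[conc]) = −(0.0592/2)·log(0.0092/1.9) = +0.069 V.

0.069 V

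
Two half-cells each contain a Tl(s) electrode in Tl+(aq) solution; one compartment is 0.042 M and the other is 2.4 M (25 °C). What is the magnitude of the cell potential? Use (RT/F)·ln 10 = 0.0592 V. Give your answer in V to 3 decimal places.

0.104 V

For a concentration cell E°cell = 0, since both electrodes use the same couple.
The compartment with the higher Tl+(aq) concentration (2.4 M) acts as the cathode; ions are reduced there and produced at the dilute (0.042 M) anode.
With n = 1, Ecell = −(0.0592/1)·log([dilute]/[conc]) = −(0.0592/1)·log(0.042/2.4) = +0.104 V.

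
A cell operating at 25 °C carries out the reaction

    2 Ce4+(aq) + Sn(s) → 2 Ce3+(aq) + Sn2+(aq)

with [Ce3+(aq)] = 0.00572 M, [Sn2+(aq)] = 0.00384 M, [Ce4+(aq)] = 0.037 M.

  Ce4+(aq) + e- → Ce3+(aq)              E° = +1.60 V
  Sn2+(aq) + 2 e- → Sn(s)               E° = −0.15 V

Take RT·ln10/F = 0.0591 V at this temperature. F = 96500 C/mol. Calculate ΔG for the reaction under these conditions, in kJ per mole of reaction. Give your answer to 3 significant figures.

−361 kJ/mol

E°cell = +1.60 − (−0.15) = +1.75 V; the balanced reaction transfers n = 2 electrons.
Here Q = ([Ce3+(aq)]^2·[Sn2+(aq)]) / [Ce4+(aq)]^2 = 9.18×10^−5 (log Q = −4.037), giving E = +1.75 − (0.0591/2)·(−4.037) = +1.8693 V.
ΔG = −nFE = −(2)(96500)(+1.8693) J/mol = −361 kJ/mol.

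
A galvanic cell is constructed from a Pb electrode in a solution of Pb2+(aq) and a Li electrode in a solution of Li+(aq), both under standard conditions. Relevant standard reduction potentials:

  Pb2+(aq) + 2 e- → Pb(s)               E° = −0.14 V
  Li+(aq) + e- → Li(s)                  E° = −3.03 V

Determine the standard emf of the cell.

Of the two couples in this cell, the one with the more positive reduction potential is reduced at the cathode: here that is Pb²⁺/Pb (−0.14 V); Li⁺/Li (−3.03 V) is the anode.
E°cell = E°(cathode) − E°(anode) = −0.14 − (−3.03) = +2.89 V.

+2.89 V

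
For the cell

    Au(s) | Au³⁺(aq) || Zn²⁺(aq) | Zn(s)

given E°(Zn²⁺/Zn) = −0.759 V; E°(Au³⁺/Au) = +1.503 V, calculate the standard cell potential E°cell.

−2.262 V

By convention the left-hand electrode in cell notation is the anode (oxidation) and the right-hand electrode is the cathode (reduction).
E°cell = E°(right) − E°(left) = −0.759 − (+1.503) = −2.262 V.
The negative sign shows that, as written, the cell would require an external voltage to drive the reaction.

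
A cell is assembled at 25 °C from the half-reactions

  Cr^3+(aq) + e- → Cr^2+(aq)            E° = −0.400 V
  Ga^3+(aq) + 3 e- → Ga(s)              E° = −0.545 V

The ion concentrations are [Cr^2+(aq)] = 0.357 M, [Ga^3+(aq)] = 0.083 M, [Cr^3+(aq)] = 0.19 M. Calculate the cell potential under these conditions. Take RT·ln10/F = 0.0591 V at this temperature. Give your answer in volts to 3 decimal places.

The Cr³⁺/Cr²⁺ couple has the more positive E°, so it is the cathode; Ga³⁺/Ga is the anode.
E°cell = E°cat − E°an = −0.400 − (−0.545) = +0.145 V; n = 3.
For the overall reaction 3 Cr^3+(aq) + Ga(s) → 3 Cr^2+(aq) + Ga^3+(aq), Q = ([Cr^2+(aq)]^3·[Ga^3+(aq)]) / [Cr^3+(aq)]^3 = 0.551, giving log Q = −0.259.
E = E° − (0.0591/n)·log Q = +0.145 − (0.0591/3)(−0.259) = +0.150 V.

+0.150 V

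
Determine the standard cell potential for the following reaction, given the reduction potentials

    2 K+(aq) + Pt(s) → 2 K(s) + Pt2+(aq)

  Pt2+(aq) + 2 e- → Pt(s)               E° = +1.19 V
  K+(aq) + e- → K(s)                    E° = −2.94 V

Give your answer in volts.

−4.13 V

In the reaction as written, K+(aq) is reduced (cathode) and Pt2+(aq) is produced by oxidation at the anode.
E°cell = E°(cathode) − E°(anode) = −2.94 − (+1.19) = −4.13 V.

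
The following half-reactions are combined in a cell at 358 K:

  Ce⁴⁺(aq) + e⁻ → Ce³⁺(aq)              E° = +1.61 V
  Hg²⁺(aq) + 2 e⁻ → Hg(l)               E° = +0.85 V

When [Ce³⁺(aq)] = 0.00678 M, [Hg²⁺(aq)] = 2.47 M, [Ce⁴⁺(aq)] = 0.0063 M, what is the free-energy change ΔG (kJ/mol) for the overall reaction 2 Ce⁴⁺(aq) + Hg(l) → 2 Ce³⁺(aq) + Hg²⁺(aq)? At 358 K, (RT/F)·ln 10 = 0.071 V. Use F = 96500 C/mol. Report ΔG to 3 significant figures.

With Ce⁴⁺/Ce³⁺ reduced at the cathode, E°cell = +1.61 − (+0.85) = +0.76 V and n = 2.
The reaction quotient is ([Ce³⁺(aq)]^2·[Hg²⁺(aq)]) / [Ce⁴⁺(aq)]^2 = 2.86; by Nernst, E = +0.76 − (0.071/2)(0.456) = +0.7438 V.
Finally ΔG = −nFE = −(2)(96500 C/mol)(+0.7438 V) = −144 kJ/mol.

−144 kJ/mol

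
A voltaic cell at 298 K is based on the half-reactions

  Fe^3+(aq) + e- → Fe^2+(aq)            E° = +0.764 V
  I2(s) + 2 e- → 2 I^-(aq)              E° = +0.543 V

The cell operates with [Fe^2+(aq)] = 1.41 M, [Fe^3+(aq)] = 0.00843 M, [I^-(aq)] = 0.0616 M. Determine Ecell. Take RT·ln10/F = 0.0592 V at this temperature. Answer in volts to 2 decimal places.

The Fe³⁺/Fe²⁺ couple has the more positive E°, so it is the cathode; I₂/I⁻ is the anode.
The standard potential is +0.764 − (+0.543) = +0.221 V and the balanced reaction transfers n = 2 electrons.
For the overall reaction 2 Fe^3+(aq) + 2 I^-(aq) → 2 Fe^2+(aq) + I2(s), Q = [Fe^2+(aq)]^2 / ([Fe^3+(aq)]^2·[I^-(aq)]^2) = 7.37×10^6, giving log Q = 6.868.
By the Nernst equation, E = +0.221 − (0.0592/2)·(6.868) = +0.02 V.

+0.02 V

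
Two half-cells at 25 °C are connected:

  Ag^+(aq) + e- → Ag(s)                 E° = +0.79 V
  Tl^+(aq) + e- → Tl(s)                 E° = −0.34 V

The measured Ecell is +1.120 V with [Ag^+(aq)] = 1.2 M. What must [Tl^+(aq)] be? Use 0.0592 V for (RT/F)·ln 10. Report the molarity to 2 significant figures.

With Ag⁺/Ag at the cathode and Tl⁺/Tl at the anode, E°cell = +0.79 − (−0.34) = +1.13 V (n = 1).
Since E = E° − (0.0592/n)·log Q, log Q = n(E° − E)/0.0592 = 0.169.
For Ag^+(aq) + Tl(s) → Ag(s) + Tl^+(aq), the reaction quotient is Q = [Tl^+(aq)] / [Ag^+(aq)].
Substituting the known concentrations and solving, log [Tl^+(aq)] = 0.248 and [Tl^+(aq)] = 1.8 M.

1.8 M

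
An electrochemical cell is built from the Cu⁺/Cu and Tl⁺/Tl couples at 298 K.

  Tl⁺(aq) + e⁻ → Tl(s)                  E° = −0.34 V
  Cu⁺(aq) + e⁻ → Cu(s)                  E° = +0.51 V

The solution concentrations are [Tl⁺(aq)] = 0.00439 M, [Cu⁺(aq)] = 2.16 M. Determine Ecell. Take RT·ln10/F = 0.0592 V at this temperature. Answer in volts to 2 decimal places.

Cu⁺/Cu is reduced (cathode, E° = +0.51 V) and Tl⁺/Tl is oxidized (anode).
E°cell = E°cat − E°an = +0.51 − (−0.34) = +0.85 V; n = 1.
Balancing gives Cu⁺(aq) + Tl(s) → Cu(s) + Tl⁺(aq); hence Q = [Tl⁺(aq)] / [Cu⁺(aq)] = 0.00203 (log Q = −2.692).
E = E° − (0.0592/n)·log Q = +0.85 − (0.0592/1)(−2.692) = +1.01 V.

+1.01 V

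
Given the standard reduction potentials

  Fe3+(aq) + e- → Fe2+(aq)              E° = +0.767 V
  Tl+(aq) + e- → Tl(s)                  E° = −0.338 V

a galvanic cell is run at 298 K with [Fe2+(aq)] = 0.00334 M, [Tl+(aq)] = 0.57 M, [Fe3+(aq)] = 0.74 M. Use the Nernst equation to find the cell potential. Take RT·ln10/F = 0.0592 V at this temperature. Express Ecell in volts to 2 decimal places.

The Fe³⁺/Fe²⁺ couple has the more positive E°, so it is the cathode; Tl⁺/Tl is the anode.
E°cell = +0.767 − (−0.338) = +1.105 V, with n = 1 electron transferred.
For the overall reaction Fe3+(aq) + Tl(s) → Fe2+(aq) + Tl+(aq), Q = ([Fe2+(aq)]·[Tl+(aq)]) / [Fe3+(aq)] = 0.00257, giving log Q = −2.590.
Applying E = E° − (RT ln10/nF)·log Q gives +1.105 − (0.0592/1)(−2.590) = +1.26 V.

+1.26 V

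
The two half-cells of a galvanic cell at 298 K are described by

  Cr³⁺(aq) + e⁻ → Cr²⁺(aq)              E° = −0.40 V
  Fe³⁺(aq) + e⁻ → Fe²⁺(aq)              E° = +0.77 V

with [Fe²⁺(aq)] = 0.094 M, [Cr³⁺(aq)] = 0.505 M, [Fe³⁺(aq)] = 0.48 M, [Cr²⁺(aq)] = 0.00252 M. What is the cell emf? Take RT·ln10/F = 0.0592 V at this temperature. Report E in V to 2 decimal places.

+1.08 V

Fe³⁺/Fe²⁺ is reduced (cathode, E° = +0.77 V) and Cr³⁺/Cr²⁺ is oxidized (anode).
E°cell = +0.77 − (−0.40) = +1.17 V, with n = 1 electron transferred.
The balanced reaction is Fe³⁺(aq) + Cr²⁺(aq) → Fe²⁺(aq) + Cr³⁺(aq), so Q = ([Fe²⁺(aq)]·[Cr³⁺(aq)]) / ([Fe³⁺(aq)]·[Cr²⁺(aq)]) = 39.2 and log Q = 1.594.
E = E° − (0.0592/n)·log Q = +1.17 − (0.0592/1)(1.594) = +1.08 V.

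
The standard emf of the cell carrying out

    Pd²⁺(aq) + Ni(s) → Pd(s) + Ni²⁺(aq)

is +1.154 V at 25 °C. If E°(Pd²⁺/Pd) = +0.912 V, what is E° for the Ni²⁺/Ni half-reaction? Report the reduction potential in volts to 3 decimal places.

In the reaction as written the Pd²⁺/Pd couple is reduced (cathode) and Ni²⁺/Ni is oxidized (anode), so E°cell = E°(Pd²⁺/Pd) − E°(Ni²⁺/Ni).
E°(Ni²⁺/Ni) = E°(cathode) − E°cell = +0.912 − (+1.154) = −0.242 V.

−0.242 V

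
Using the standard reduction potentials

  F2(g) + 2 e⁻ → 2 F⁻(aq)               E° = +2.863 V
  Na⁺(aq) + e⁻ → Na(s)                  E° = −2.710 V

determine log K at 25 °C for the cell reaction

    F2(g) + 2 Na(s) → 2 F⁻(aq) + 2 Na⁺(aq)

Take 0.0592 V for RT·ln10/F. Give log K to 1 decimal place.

The F₂/F⁻ couple is reduced (cathode); E°cell = +2.863 − (−2.710) = +5.573 V with n = 2.
At equilibrium E = 0, so log K = nE°cell / 0.0592 = (2)(+5.573) / 0.0592 = 188.3.

log K = 188.3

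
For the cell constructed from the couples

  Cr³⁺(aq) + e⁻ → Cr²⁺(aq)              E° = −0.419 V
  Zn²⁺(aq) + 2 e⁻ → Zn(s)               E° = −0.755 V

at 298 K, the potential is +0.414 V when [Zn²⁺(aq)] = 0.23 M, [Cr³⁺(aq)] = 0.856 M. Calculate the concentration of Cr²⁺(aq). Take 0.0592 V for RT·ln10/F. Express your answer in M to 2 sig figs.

0.086 M

The Cr³⁺/Cr²⁺ couple has the larger reduction potential, so it is the cathode: E°cell = −0.419 − (−0.755) = +0.336 V and n = 2.
Rearranging E = E° − (0.0592/n)·log Q gives log Q = 2(+0.336 − (+0.414))/0.0592 = −2.635.
Balancing electrons gives 2 Cr³⁺(aq) + Zn(s) → 2 Cr²⁺(aq) + Zn²⁺(aq); thus Q = ([Cr²⁺(aq)]^2·[Zn²⁺(aq)]) / [Cr³⁺(aq)]^2.
Solving for the unknown gives log [Cr²⁺(aq)] = −1.066, so [Cr²⁺(aq)] ≈ 0.086 M.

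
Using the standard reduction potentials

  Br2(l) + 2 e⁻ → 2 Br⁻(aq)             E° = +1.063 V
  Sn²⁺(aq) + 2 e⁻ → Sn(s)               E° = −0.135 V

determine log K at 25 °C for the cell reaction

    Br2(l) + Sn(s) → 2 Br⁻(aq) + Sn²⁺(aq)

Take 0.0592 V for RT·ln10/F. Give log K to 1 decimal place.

The Br₂/Br⁻ couple is reduced (cathode); E°cell = +1.063 − (−0.135) = +1.198 V with n = 2.
At equilibrium E = 0, so log K = nE°cell / 0.0592 = (2)(+1.198) / 0.0592 = 40.5.

log K = 40.5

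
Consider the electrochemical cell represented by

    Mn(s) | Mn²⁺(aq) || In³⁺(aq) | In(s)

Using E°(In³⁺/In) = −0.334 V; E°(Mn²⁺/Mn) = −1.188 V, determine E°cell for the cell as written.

By convention the left-hand electrode in cell notation is the anode (oxidation) and the right-hand electrode is the cathode (reduction).
E°cell = E°(right) − E°(left) = −0.334 − (−1.188) = +0.854 V.

+0.854 V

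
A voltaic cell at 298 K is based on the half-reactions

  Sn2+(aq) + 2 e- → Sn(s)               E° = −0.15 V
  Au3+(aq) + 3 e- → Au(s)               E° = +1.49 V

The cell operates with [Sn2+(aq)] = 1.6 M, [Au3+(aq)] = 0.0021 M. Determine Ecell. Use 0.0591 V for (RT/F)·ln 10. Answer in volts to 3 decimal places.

The Au³⁺/Au couple has the more positive E°, so it is the cathode; Sn²⁺/Sn is the anode.
E°cell = +1.49 − (−0.15) = +1.64 V, with n = 6 electrons transferred.
The balanced reaction is 2 Au3+(aq) + 3 Sn(s) → 2 Au(s) + 3 Sn2+(aq), so Q = [Sn2+(aq)]^3 / [Au3+(aq)]^2 = 9.29×10^5 and log Q = 5.968.
Applying E = E° − (RT ln10/nF)·log Q gives +1.64 − (0.0591/6)(5.968) = +1.581 V.

+1.581 V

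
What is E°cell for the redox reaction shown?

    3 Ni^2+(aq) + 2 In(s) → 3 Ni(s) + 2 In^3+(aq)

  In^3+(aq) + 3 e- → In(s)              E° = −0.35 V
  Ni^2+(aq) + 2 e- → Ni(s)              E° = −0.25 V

+0.10 V

Ni^2+(aq) gains electrons, so the Ni²⁺/Ni couple is the cathode; the In³⁺/In couple is the anode.
E°cell = E°(cathode) − E°(anode) = −0.25 − (−0.35) = +0.10 V.
The positive value indicates the reaction is spontaneous as written.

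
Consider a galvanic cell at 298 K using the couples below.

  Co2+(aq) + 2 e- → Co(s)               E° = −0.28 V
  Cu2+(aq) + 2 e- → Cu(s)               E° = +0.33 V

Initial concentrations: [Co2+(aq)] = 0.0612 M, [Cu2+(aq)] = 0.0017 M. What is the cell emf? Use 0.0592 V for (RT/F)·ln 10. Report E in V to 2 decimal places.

+0.56 V

Cu²⁺/Cu is reduced (cathode, E° = +0.33 V) and Co²⁺/Co is oxidized (anode).
E°cell = E°cat − E°an = +0.33 − (−0.28) = +0.61 V; n = 2.
For the overall reaction Cu2+(aq) + Co(s) → Cu(s) + Co2+(aq), Q = [Co2+(aq)] / [Cu2+(aq)] = 36, giving log Q = 1.556.
Applying E = E° − (RT ln10/nF)·log Q gives +0.61 − (0.0592/2)(1.556) = +0.56 V.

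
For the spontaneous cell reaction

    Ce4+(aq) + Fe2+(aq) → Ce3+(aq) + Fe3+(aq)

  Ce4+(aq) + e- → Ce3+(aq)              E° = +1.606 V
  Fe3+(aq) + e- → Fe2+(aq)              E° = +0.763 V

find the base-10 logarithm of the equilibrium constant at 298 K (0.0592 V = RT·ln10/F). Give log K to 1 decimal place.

log K = 14.2

The Ce⁴⁺/Ce³⁺ couple is reduced (cathode); E°cell = +1.606 − (+0.763) = +0.843 V with n = 1.
At equilibrium E = 0, so log K = nE°cell / 0.0592 = (1)(+0.843) / 0.0592 = 14.2.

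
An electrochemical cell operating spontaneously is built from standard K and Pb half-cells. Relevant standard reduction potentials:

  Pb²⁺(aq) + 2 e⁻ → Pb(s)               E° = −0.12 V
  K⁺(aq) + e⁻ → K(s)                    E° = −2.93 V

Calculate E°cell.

The Pb²⁺/Pb couple has the higher E°, so Pb ion is reduced (cathode) and K is oxidized (anode).
E°cell = E°(cathode) − E°(anode) = −0.12 − (−2.93) = +2.81 V.

+2.81 V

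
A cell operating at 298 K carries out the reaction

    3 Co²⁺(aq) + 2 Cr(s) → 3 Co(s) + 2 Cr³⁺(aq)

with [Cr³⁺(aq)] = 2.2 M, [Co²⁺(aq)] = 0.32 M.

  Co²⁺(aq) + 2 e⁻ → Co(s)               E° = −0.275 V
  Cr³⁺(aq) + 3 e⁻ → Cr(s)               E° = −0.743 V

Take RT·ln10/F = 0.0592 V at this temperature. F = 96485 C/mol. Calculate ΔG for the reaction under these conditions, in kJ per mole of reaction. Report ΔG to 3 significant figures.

−259 kJ/mol

With Co²⁺/Co reduced at the cathode, E°cell = −0.275 − (−0.743) = +0.468 V and n = 6.
Here Q = [Cr³⁺(aq)]^2 / [Co²⁺(aq)]^3 = 148 (log Q = 2.169), giving E = +0.468 − (0.0592/6)·(2.169) = +0.4466 V.
ΔG = −nFE = −(6)(96485)(+0.4466) J/mol = −259 kJ/mol.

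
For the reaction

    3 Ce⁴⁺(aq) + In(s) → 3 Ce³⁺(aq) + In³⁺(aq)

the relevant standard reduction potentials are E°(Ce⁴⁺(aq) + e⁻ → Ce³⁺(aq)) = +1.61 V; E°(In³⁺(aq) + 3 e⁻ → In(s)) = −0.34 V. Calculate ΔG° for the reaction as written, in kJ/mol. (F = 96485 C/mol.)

−564 kJ/mol

In the reaction as written Ce⁴⁺(aq) is reduced, so the Ce⁴⁺/Ce³⁺ couple is the cathode and In³⁺/In is the anode.
E°cell = +1.61 − (−0.34) = +1.95 V; balancing electrons gives n = 3.
ΔG° = −nFE°cell = −(3)(96485)(+1.95) J/mol = −564 kJ/mol.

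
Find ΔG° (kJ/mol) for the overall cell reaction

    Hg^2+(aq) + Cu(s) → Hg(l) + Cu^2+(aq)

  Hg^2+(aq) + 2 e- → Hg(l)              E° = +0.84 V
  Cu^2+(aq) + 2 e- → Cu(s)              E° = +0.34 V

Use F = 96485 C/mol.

In the reaction as written Hg^2+(aq) is reduced, so the Hg²⁺/Hg couple is the cathode and Cu²⁺/Cu is the anode.
E°cell = +0.84 − (+0.34) = +0.50 V; balancing electrons gives n = 2.
ΔG° = −nFE°cell = −(2)(96485)(+0.50) J/mol = −96.5 kJ/mol.

−96.5 kJ/mol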